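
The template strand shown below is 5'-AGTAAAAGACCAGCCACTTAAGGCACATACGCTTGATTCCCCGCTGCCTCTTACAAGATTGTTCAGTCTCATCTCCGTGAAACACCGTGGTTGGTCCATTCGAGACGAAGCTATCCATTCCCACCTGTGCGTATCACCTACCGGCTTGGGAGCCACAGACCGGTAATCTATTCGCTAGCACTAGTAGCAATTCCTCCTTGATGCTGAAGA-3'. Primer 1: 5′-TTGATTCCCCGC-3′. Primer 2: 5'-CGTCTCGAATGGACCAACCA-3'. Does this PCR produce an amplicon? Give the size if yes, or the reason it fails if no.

Primer 1 (TTGATTCCCCGC) matches the top strand at positions 33–44; it acts as a forward primer.
Primer 2's reverse complement is TGGTTGGTCCATTCGAGACG, matching the top strand at positions 88–107; it acts as a reverse primer.
The 3' ends face each other across positions 33–107, giving a 75 bp product.

Yes — a 75 bp product.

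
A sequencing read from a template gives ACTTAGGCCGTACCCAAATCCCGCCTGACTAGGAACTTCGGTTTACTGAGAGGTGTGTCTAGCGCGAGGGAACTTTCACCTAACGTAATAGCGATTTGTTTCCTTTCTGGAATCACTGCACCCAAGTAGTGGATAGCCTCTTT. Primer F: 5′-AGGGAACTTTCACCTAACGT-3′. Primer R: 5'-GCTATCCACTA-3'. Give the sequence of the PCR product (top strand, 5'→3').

5'-AGGGAACTTTCACCTAACGTAATAGCGATTTGTTTCCTTTCTGGAATCACTGCACCCAAGTAGTGGATAGC-3'

The forward primer matches the template at positions 67–86.
Taking the reverse complement of GCTATCCACTA gives TAGTGGATAGC, found at positions 127–137 on the template; the primer anneals here to the top strand with its 3' end pointing upstream.
The product is the template from position 67 through 137 (71 bp).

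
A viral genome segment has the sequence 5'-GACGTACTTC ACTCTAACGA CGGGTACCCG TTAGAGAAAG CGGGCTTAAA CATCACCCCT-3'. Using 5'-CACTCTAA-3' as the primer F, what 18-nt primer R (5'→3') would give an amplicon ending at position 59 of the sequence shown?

5'-GGGGTGATGTTTAAGCCC-3'

The forward primer binds at positions 10–17; the product's 3' end on the top strand is position 59.
The reverse primer anneals to the top strand over positions 42–59, i.e. to GGGCTTAAACATCACCCC.
Its sequence written 5'→3' is the reverse complement: GGGGTGATGTTTAAGCCC.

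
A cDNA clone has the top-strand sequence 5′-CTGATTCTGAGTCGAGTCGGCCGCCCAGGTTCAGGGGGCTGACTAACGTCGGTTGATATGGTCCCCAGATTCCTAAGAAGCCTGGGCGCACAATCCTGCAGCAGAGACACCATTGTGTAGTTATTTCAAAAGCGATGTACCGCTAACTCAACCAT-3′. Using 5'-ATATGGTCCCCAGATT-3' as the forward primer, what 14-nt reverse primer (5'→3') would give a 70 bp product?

5'-AATAACTACACAAT-3'

The forward primer binds at positions 56–71, so a 70 bp product ends at position 56 + 70 − 1 = 125.
The reverse primer anneals to the top strand over positions 112–125, i.e. to ATTGTGTAGTTATT.
Its sequence written 5'→3' is the reverse complement: AATAACTACACAAT.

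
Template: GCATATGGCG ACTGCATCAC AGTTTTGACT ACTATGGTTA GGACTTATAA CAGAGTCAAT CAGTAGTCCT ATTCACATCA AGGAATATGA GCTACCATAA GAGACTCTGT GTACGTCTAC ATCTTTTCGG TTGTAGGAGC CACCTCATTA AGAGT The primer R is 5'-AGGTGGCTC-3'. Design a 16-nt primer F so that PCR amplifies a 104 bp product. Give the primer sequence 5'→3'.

5'-GACTTATAACAGAGTC-3'

The reverse primer's reverse complement GAGCCACCT matches the template at positions 137–145, so the product ends at position 145.
A 104 bp product then starts at position 145 − 104 + 1 = 42.
The forward primer is identical to the top strand there: GACTTATAACAGAGTC.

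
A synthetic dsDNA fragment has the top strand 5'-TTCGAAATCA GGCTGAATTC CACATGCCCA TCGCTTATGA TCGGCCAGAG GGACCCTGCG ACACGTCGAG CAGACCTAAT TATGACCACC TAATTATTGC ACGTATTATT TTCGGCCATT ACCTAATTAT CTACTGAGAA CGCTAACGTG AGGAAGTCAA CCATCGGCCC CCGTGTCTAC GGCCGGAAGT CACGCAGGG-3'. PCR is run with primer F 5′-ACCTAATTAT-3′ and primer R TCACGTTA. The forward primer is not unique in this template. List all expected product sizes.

78 bp, 64 bp, 31 bp

The forward primer ACCTAATTAT matches the top strand at positions 74–83, 88–97, 121–130.
The reverse primer's reverse complement is TAACGTGA, matching at positions 144–151.
Each forward site pairs with the reverse site to give a product ending at position 151: sizes 78, 64, 31 bp.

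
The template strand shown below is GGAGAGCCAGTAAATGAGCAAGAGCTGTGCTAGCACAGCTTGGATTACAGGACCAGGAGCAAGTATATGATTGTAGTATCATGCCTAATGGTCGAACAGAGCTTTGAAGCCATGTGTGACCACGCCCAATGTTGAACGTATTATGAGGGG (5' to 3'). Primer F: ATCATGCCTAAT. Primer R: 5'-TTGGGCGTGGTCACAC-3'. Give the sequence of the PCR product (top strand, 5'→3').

Forward primer ATCATGCCTAAT is found on the top strand at positions 78–89.
Reverse complement of the reverse primer: GTGTGACCACGCCCAA. This occurs on the top strand at positions 114–129.
The product is the template from position 78 through 129 (52 bp).

5'-ATCATGCCTAATGGTCGAACAGAGCTTTGAAGCCATGTGTGACCACGCCCAA-3'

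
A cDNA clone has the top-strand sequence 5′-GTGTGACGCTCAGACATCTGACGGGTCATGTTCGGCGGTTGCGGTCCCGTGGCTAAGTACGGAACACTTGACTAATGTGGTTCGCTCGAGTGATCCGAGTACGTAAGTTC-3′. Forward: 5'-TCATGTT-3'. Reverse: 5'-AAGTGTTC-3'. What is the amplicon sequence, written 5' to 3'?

The forward primer matches the template at positions 26–32.
The reverse primer's reverse complement is GAACACTT, which matches the template at positions 62–69.
The product is the template from position 26 through 69 (44 bp).

5'-TCATGTTCGGCGGTTGCGGTCCCGTGGCTAAGTACGGAACACTT-3'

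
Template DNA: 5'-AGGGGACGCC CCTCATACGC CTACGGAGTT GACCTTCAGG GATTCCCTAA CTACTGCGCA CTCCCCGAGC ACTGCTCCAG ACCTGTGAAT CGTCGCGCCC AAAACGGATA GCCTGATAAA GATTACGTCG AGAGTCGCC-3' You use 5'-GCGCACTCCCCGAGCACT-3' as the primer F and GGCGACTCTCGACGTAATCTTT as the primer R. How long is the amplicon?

84 bp

The forward primer matches the template at positions 56–73.
Taking the reverse complement of GGCGACTCTCGACGTAATCTTT gives AAAGATTACGTCGAGAGTCGCC, found at positions 118–139 on the template; the primer anneals here to the top strand with its 3' end pointing upstream.
Product length = (reverse-primer end) − (forward-primer start) + 1 = 139 − 56 + 1 = 84 bp.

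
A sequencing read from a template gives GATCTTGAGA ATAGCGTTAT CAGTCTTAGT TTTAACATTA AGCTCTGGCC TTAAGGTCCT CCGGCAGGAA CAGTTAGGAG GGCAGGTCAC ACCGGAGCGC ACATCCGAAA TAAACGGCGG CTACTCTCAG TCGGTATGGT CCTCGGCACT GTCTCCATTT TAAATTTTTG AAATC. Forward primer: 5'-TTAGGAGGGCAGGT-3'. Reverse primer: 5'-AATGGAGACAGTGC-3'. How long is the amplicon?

The forward primer matches the template at positions 74–87.
Reverse complement of the reverse primer: GCACTGTCTCCATT. This occurs on the top strand at positions 146–159.
Amplicon spans positions 74–159: 86 bp.

86 bp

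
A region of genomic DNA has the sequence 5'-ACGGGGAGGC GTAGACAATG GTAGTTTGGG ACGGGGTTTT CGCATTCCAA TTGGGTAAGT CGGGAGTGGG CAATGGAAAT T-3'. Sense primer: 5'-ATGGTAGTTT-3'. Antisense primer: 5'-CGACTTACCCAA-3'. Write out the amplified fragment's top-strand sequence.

5'-ATGGTAGTTTGGGACGGGGTTTTCGCATTCCAATTGGGTAAGTCG-3'

Forward primer ATGGTAGTTT is found on the top strand at positions 18–27.
The reverse primer's reverse complement is TTGGGTAAGTCG, which matches the template at positions 51–62.
The product is the template from position 18 through 62 (45 bp).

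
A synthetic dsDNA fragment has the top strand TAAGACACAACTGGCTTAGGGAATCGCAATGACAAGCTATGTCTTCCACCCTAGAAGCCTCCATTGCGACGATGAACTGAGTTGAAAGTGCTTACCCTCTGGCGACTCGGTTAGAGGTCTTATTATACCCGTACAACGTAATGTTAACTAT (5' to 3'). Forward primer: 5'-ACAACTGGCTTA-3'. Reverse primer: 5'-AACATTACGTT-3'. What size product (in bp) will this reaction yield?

The forward primer matches the template at positions 7–18.
Taking the reverse complement of AACATTACGTT gives AACGTAATGTT, found at positions 135–145 on the template; the primer anneals here to the top strand with its 3' end pointing upstream.
Amplicon spans positions 7–145: 139 bp.

139 bp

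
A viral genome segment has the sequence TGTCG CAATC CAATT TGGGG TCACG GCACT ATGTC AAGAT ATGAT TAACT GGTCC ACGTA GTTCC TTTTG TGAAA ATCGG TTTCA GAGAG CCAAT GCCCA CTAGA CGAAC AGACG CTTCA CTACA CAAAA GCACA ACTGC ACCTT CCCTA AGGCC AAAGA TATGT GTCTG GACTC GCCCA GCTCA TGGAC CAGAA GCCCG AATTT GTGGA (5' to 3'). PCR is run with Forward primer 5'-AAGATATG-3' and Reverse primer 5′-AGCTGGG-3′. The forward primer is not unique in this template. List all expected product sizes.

The forward primer AAGATATG matches the top strand at positions 36–43, 157–164.
The reverse primer's reverse complement is CCCAGCT, matching at positions 177–183.
Each forward site pairs with the reverse site to give a product ending at position 183: sizes 148, 27 bp.

148 bp, 27 bp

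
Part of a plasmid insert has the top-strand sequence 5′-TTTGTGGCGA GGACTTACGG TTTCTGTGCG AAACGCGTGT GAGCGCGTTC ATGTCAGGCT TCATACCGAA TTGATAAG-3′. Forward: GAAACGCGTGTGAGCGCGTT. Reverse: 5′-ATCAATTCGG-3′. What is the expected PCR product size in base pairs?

46 bp

Forward primer GAAACGCGTGTGAGCGCGTT is found on the top strand at positions 30–49.
Reverse complement of the reverse primer: CCGAATTGAT. This occurs on the top strand at positions 66–75.
The product runs from position 30 to position 75, so its length is 75 − 30 + 1 = 46 bp.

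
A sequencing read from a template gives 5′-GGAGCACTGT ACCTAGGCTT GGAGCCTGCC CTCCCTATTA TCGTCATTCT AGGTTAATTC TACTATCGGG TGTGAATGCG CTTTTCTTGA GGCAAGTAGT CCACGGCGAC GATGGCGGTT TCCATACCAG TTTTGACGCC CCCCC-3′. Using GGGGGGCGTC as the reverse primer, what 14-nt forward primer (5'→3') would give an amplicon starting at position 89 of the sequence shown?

5'-GAGGCAAGTAGTCC-3'

The reverse primer's reverse complement GACGCCCCCC matches the template at positions 135–144; the product starts at position 89.
The forward primer is identical to the top strand over positions 89–102: GAGGCAAGTAGTCC.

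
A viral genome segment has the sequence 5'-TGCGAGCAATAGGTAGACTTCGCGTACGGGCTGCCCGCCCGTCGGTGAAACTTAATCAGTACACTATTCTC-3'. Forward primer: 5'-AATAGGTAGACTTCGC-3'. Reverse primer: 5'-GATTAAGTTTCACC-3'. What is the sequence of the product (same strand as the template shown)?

Scanning the template, AATAGGTAGACTTCGC occurs at positions 8–23; this primer anneals to the bottom strand there with its 3' end pointing downstream.
The reverse primer's reverse complement is GGTGAAACTTAATC, which matches the template at positions 44–57.
The product is the template from position 8 through 57 (50 bp).

5'-AATAGGTAGACTTCGCGTACGGGCTGCCCGCCCGTCGGTGAAACTTAATC-3'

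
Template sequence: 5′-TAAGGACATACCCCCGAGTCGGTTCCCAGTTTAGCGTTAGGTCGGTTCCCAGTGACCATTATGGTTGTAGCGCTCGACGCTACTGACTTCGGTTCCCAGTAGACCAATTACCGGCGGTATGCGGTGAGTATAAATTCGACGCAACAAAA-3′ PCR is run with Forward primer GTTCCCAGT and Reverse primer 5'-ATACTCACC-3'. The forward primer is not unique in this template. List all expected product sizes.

The forward primer GTTCCCAGT matches the top strand at positions 22–30, 45–53, 92–100.
The reverse primer's reverse complement is GGTGAGTAT, matching at positions 123–131.
Each forward site pairs with the reverse site to give a product ending at position 131: sizes 110, 87, 40 bp.

110 bp, 87 bp, 40 bp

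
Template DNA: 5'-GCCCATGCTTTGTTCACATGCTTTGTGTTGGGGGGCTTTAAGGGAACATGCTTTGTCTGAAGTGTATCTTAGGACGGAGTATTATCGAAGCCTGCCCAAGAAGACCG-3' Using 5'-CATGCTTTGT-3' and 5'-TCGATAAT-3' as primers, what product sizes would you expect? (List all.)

The forward primer CATGCTTTGT matches the top strand at positions 4–13, 17–26, 47–56.
The reverse primer's reverse complement is ATTATCGA, matching at positions 81–88.
Each forward site pairs with the reverse site to give a product ending at position 88: sizes 85, 72, 42 bp.

85 bp, 72 bp, 42 bp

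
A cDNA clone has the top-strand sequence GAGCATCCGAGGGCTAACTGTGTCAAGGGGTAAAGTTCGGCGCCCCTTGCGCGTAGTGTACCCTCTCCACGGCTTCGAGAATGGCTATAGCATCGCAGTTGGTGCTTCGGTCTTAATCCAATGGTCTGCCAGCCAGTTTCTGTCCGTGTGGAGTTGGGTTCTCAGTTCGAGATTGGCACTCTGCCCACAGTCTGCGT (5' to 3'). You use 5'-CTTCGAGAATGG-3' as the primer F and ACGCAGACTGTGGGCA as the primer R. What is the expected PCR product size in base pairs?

125 bp

Scanning the template, CTTCGAGAATGG occurs at positions 73–84; this primer anneals to the bottom strand there with its 3' end pointing downstream.
Taking the reverse complement of ACGCAGACTGTGGGCA gives TGCCCACAGTCTGCGT, found at positions 182–197 on the template; the primer anneals here to the top strand with its 3' end pointing upstream.
Amplicon spans positions 73–197: 125 bp.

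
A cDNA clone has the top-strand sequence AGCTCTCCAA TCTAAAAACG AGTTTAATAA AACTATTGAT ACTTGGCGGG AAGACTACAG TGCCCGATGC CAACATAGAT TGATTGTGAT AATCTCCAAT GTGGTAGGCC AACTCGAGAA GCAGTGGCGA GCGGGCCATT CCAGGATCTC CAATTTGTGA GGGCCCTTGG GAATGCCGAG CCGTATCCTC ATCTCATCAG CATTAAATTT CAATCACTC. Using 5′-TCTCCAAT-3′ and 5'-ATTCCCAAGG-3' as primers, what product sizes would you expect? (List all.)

The forward primer TCTCCAAT matches the top strand at positions 4–11, 93–100, 147–154.
The reverse primer's reverse complement is CCTTGGGAAT, matching at positions 165–174.
Each forward site pairs with the reverse site to give a product ending at position 174: sizes 171, 82, 28 bp.

171 bp, 82 bp, 28 bp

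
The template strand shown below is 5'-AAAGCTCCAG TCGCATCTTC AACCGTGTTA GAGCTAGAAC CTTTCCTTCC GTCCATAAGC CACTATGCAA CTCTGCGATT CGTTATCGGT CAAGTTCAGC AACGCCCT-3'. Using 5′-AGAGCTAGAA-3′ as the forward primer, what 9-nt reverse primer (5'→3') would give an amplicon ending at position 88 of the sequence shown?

5'-CGATAACGA-3'

The forward primer binds at positions 30–39; the product's 3' end on the top strand is position 88.
The reverse primer anneals to the top strand over positions 80–88, i.e. to TCGTTATCG.
Its sequence written 5'→3' is the reverse complement: CGATAACGA.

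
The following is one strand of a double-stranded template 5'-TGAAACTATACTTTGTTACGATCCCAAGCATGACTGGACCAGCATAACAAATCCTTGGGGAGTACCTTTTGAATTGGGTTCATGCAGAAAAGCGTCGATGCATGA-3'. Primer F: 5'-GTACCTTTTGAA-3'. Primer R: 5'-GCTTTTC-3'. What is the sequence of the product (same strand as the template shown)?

The forward primer matches the template at positions 62–73.
The reverse primer's reverse complement is GAAAAGC, which matches the template at positions 87–93.
The product is the template from position 62 through 93 (32 bp).

5'-GTACCTTTTGAATTGGGTTCATGCAGAAAAGC-3'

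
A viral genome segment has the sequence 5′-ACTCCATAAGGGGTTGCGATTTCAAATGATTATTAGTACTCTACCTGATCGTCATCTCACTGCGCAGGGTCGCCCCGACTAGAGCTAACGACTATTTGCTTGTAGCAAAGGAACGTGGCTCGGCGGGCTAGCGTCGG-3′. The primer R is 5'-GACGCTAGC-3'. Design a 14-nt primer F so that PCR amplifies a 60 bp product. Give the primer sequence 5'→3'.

The reverse primer's reverse complement GCTAGCGTC matches the template at positions 127–135, so the product ends at position 135.
A 60 bp product then starts at position 135 − 60 + 1 = 76.
The forward primer is identical to the top strand there: CGACTAGAGCTAAC.

5'-CGACTAGAGCTAAC-3'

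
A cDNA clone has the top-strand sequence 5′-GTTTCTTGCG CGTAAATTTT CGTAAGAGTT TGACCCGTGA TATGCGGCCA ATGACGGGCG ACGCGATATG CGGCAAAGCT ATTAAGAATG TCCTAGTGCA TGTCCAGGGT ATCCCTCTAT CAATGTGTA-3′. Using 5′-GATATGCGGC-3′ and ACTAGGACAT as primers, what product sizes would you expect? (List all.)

59 bp, 33 bp

The forward primer GATATGCGGC matches the top strand at positions 39–48, 65–74.
The reverse primer's reverse complement is ATGTCCTAGT, matching at positions 88–97.
Each forward site pairs with the reverse site to give a product ending at position 97: sizes 59, 33 bp.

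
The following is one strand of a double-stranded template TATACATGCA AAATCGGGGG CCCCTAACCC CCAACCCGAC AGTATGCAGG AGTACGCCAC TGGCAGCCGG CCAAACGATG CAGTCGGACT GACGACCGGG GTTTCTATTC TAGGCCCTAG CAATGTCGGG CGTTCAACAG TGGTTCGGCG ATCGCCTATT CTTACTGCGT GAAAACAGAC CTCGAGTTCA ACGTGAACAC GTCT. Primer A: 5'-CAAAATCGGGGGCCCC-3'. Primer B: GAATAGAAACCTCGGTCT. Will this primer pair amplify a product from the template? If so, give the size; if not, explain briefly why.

Primer B (GAATAGAAACCTCGGTCT) does not match the top strand, and its reverse complement AGACCGAGGTTTCTATTC does not match either.
With no annealing site for primer B, no amplification occurs.

No product — primer B has no binding site in the template.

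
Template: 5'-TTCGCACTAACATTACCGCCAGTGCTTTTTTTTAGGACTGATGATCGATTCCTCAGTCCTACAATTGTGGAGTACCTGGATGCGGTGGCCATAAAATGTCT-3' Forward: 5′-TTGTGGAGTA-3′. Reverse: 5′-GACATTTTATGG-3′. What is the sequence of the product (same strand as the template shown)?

5'-TTGTGGAGTACCTGGATGCGGTGGCCATAAAATGTC-3'

The forward primer matches the template at positions 65–74.
Reverse complement of the reverse primer: CCATAAAATGTC. This occurs on the top strand at positions 89–100.
The product is the template from position 65 through 100 (36 bp).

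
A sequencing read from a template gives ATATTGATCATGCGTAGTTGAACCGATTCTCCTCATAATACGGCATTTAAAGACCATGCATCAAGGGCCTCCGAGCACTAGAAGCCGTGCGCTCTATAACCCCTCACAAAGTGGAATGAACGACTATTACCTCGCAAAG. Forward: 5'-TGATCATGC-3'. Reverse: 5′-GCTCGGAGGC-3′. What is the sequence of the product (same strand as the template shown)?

Scanning the template, TGATCATGC occurs at positions 5–13; this primer anneals to the bottom strand there with its 3' end pointing downstream.
Taking the reverse complement of GCTCGGAGGC gives GCCTCCGAGC, found at positions 67–76 on the template; the primer anneals here to the top strand with its 3' end pointing upstream.
The product is the template from position 5 through 76 (72 bp).

5'-TGATCATGCGTAGTTGAACCGATTCTCCTCATAATACGGCATTTAAAGACCATGCATCAAGGGCCTCCGAGC-3'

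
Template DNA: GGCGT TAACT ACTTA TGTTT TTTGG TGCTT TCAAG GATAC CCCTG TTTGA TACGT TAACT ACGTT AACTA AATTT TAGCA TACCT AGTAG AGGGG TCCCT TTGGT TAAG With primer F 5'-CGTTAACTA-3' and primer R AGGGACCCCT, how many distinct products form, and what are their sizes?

The forward primer CGTTAACTA matches the top strand at positions 3–11, 53–61, 62–70.
The reverse primer's reverse complement is AGGGGTCCCT, matching at positions 91–100.
Each forward site pairs with the reverse site to give a product ending at position 100: sizes 98, 48, 39 bp.

Three products: 98 bp, 48 bp, 39 bp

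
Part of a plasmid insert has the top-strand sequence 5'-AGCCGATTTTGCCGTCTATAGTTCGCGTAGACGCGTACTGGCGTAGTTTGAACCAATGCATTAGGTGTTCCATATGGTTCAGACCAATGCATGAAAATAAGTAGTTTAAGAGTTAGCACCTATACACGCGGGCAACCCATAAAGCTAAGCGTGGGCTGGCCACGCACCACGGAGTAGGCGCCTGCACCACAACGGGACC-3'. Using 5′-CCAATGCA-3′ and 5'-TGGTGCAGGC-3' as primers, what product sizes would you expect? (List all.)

137 bp, 106 bp

The forward primer CCAATGCA matches the top strand at positions 53–60, 84–91.
The reverse primer's reverse complement is GCCTGCACCA, matching at positions 180–189.
Each forward site pairs with the reverse site to give a product ending at position 189: sizes 137, 106 bp.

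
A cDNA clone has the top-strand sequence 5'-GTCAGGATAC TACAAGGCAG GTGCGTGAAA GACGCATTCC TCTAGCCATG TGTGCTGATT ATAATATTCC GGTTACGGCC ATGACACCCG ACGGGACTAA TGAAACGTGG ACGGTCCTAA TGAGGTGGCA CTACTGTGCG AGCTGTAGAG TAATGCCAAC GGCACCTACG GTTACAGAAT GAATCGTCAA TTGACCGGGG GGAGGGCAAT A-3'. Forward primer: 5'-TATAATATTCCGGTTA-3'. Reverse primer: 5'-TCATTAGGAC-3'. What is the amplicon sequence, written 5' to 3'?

5'-TATAATATTCCGGTTACGGCCATGACACCCGACGGGACTAATGAAACGTGGACGGTCCTAATGA-3'

The forward primer matches the template at positions 60–75.
Taking the reverse complement of TCATTAGGAC gives GTCCTAATGA, found at positions 114–123 on the template; the primer anneals here to the top strand with its 3' end pointing upstream.
The product is the template from position 60 through 123 (64 bp).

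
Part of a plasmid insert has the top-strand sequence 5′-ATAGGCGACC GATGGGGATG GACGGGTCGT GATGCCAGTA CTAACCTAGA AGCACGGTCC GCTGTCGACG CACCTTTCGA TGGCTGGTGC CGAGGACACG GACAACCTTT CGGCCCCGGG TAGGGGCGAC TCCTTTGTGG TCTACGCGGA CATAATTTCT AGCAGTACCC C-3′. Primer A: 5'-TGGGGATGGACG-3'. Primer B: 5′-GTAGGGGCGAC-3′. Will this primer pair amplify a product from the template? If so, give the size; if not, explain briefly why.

Primer A (TGGGGATGGACG) matches the top strand at positions 13–24 (3' end points downstream).
Primer B (GTAGGGGCGAC) also matches the top strand directly, at positions 120–130 — its reverse complement GTCGCCCCTAC is not present.
Both primers anneal to the bottom strand with 3' ends pointing the same way, so neither can prime synthesis back toward the other.

No product — both primers anneal to the same strand and extend in the same direction.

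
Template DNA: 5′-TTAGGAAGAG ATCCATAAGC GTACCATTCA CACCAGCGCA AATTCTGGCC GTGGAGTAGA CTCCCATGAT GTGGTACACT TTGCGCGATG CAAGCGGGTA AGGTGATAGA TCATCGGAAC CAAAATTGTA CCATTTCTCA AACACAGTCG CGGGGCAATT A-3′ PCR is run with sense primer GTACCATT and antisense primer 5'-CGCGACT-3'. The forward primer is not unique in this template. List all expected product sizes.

132 bp, 25 bp

The forward primer GTACCATT matches the top strand at positions 21–28, 128–135.
The reverse primer's reverse complement is AGTCGCG, matching at positions 146–152.
Each forward site pairs with the reverse site to give a product ending at position 152: sizes 132, 25 bp.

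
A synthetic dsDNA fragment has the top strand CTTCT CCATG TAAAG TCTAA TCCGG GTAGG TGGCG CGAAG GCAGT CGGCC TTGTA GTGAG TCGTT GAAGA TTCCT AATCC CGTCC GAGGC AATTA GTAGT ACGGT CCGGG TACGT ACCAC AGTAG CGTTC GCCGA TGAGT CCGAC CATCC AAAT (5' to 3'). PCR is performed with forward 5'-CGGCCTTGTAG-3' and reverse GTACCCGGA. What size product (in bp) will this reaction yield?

The forward primer matches the template at positions 46–56.
Reverse complement of the reverse primer: TCCGGGTAC. This occurs on the top strand at positions 105–113.
The product runs from position 46 to position 113, so its length is 113 − 46 + 1 = 68 bp.

68 bp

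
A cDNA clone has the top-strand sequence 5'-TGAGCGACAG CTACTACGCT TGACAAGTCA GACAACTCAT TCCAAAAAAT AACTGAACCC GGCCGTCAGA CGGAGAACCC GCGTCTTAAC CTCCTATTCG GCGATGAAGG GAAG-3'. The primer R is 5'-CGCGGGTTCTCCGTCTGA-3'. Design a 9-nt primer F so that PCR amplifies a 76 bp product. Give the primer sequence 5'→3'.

5'-CAGCTACTA-3'

The reverse primer's reverse complement TCAGACGGAGAACCCGCG matches the template at positions 66–83, so the product ends at position 83.
A 76 bp product then starts at position 83 − 76 + 1 = 8.
The forward primer is identical to the top strand there: CAGCTACTA.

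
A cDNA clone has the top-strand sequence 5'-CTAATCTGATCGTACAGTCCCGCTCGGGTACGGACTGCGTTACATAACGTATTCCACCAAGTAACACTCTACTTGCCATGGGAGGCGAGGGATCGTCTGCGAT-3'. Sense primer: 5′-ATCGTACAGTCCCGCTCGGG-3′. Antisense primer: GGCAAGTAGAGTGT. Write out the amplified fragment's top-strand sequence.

Forward primer ATCGTACAGTCCCGCTCGGG is found on the top strand at positions 9–28.
The reverse primer's reverse complement is ACACTCTACTTGCC, which matches the template at positions 64–77.
The product is the template from position 9 through 77 (69 bp).

5'-ATCGTACAGTCCCGCTCGGGTACGGACTGCGTTACATAACGTATTCCACCAAGTAACACTCTACTTGCC-3'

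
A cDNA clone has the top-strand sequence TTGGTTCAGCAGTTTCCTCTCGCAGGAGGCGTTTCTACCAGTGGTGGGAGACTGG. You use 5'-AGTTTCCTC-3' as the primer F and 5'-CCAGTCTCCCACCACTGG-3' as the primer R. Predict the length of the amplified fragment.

Forward primer AGTTTCCTC is found on the top strand at positions 11–19.
Reverse complement of the reverse primer: CCAGTGGTGGGAGACTGG. This occurs on the top strand at positions 38–55.
Amplicon spans positions 11–55: 45 bp.

45 bp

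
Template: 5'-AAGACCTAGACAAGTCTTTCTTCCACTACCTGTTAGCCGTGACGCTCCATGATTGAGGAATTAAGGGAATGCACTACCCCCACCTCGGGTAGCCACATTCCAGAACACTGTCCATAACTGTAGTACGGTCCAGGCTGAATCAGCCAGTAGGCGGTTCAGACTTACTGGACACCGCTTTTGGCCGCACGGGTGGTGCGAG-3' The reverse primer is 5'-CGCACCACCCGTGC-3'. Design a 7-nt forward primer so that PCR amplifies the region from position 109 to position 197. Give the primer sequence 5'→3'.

The reverse primer's reverse complement GCACGGGTGGTGCG matches the template at positions 184–197; the product starts at position 109.
The forward primer is identical to the top strand over positions 109–115: TGTCCAT.

5'-TGTCCAT-3'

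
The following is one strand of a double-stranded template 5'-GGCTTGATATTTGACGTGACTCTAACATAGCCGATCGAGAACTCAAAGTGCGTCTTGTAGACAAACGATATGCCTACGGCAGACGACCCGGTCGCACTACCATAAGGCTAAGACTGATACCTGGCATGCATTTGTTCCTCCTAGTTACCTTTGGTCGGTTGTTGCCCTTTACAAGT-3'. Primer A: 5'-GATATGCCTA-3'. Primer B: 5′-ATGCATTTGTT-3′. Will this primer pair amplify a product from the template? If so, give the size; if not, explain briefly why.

No product — both primers anneal to the same strand and extend in the same direction.

Primer A (GATATGCCTA) matches the top strand at positions 67–76 (3' end points downstream).
Primer B (ATGCATTTGTT) also matches the top strand directly, at positions 126–136 — its reverse complement AACAAATGCAT is not present.
Both primers anneal to the bottom strand with 3' ends pointing the same way, so neither can prime synthesis back toward the other.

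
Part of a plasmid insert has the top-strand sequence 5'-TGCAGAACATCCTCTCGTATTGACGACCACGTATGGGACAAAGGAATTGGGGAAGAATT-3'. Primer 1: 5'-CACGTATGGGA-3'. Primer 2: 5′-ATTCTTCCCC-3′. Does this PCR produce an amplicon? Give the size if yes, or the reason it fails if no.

Primer 1 (CACGTATGGGA) matches the top strand at positions 28–38; it acts as a forward primer.
Primer 2's reverse complement is GGGGAAGAAT, matching the top strand at positions 49–58; it acts as a reverse primer.
The 3' ends face each other across positions 28–58, giving a 31 bp product.

Yes — a 31 bp product.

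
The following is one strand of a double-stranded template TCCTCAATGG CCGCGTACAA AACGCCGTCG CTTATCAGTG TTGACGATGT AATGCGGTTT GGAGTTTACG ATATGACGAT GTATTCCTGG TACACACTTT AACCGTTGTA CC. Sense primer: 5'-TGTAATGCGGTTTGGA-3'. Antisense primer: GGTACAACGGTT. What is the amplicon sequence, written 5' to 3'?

5'-TGTAATGCGGTTTGGAGTTTACGATATGACGATGTATTCCTGGTACACACTTTAACCGTTGTACC-3'

Scanning the template, TGTAATGCGGTTTGGA occurs at positions 48–63; this primer anneals to the bottom strand there with its 3' end pointing downstream.
The reverse primer's reverse complement is AACCGTTGTACC, which matches the template at positions 101–112.
The product is the template from position 48 through 112 (65 bp).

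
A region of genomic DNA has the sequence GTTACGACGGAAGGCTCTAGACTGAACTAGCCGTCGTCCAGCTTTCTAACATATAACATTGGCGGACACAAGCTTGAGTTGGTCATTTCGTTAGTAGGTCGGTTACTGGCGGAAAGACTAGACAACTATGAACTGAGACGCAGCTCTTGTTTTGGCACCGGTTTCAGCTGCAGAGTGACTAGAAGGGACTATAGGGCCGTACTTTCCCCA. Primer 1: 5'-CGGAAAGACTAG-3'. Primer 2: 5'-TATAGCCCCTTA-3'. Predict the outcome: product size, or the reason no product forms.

Primer 2 (TATAGCCCCTTA) does not match the top strand, and its reverse complement TAAGGGGCTATA does not match either.
With no annealing site for primer 2, no amplification occurs.

No product — primer 2 has no binding site in the template.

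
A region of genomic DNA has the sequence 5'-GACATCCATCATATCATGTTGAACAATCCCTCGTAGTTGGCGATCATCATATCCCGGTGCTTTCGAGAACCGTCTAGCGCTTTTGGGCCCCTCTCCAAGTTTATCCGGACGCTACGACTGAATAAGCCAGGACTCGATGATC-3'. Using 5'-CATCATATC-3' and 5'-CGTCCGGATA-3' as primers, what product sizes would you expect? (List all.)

The forward primer CATCATATC matches the top strand at positions 7–15, 45–53.
The reverse primer's reverse complement is TATCCGGACG, matching at positions 102–111.
Each forward site pairs with the reverse site to give a product ending at position 111: sizes 105, 67 bp.

105 bp, 67 bp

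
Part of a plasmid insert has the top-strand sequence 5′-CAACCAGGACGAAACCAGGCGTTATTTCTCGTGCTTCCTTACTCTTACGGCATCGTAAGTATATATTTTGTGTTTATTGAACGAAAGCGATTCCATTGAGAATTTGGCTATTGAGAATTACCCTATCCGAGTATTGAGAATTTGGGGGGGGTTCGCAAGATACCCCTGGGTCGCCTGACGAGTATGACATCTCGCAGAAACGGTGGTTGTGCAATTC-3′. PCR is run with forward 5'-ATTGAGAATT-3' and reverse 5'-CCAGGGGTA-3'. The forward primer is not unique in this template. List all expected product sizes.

75 bp, 60 bp, 37 bp

The forward primer ATTGAGAATT matches the top strand at positions 95–104, 110–119, 133–142.
The reverse primer's reverse complement is TACCCCTGG, matching at positions 161–169.
Each forward site pairs with the reverse site to give a product ending at position 169: sizes 75, 60, 37 bp.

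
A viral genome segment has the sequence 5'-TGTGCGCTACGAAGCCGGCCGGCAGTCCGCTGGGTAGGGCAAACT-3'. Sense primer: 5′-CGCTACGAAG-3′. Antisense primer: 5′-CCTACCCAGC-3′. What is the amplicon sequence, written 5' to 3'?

The forward primer matches the template at positions 5–14.
The reverse primer's reverse complement is GCTGGGTAGG, which matches the template at positions 29–38.
The product is the template from position 5 through 38 (34 bp).

5'-CGCTACGAAGCCGGCCGGCAGTCCGCTGGGTAGG-3'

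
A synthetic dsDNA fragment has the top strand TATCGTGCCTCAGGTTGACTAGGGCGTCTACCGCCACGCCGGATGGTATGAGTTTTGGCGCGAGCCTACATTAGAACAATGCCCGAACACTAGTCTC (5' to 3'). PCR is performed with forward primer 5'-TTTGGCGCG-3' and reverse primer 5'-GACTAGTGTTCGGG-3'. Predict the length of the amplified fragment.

42 bp

Scanning the template, TTTGGCGCG occurs at positions 54–62; this primer anneals to the bottom strand there with its 3' end pointing downstream.
Taking the reverse complement of GACTAGTGTTCGGG gives CCCGAACACTAGTC, found at positions 82–95 on the template; the primer anneals here to the top strand with its 3' end pointing upstream.
Amplicon spans positions 54–95: 42 bp.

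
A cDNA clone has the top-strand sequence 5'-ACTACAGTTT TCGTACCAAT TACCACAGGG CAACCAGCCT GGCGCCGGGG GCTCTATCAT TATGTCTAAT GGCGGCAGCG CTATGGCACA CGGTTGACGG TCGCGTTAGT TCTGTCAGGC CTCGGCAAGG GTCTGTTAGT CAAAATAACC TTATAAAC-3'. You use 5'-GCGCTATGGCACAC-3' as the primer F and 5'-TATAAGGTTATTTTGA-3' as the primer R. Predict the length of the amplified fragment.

Forward primer GCGCTATGGCACAC is found on the top strand at positions 78–91.
The reverse primer's reverse complement is TCAAAATAACCTTATA, which matches the template at positions 140–155.
Amplicon spans positions 78–155: 78 bp.

78 bp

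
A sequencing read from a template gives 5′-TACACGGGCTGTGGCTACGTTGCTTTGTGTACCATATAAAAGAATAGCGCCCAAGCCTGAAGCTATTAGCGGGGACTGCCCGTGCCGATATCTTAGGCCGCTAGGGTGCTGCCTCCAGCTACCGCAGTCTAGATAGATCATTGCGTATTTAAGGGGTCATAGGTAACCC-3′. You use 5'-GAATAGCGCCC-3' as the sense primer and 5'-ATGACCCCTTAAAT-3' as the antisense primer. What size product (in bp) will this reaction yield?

119 bp

The forward primer matches the template at positions 42–52.
The reverse primer's reverse complement is ATTTAAGGGGTCAT, which matches the template at positions 147–160.
Product length = (reverse-primer end) − (forward-primer start) + 1 = 160 − 42 + 1 = 119 bp.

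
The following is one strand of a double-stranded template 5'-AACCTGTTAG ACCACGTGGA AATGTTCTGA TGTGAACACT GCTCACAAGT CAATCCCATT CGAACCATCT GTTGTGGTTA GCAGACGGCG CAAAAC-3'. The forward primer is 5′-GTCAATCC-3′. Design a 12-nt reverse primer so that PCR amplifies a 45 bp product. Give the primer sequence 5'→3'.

The forward primer binds at positions 49–56, so a 45 bp product ends at position 49 + 45 − 1 = 93.
The reverse primer anneals to the top strand over positions 82–93, i.e. to CAGACGGCGCAA.
Its sequence written 5'→3' is the reverse complement: TTGCGCCGTCTG.

5'-TTGCGCCGTCTG-3'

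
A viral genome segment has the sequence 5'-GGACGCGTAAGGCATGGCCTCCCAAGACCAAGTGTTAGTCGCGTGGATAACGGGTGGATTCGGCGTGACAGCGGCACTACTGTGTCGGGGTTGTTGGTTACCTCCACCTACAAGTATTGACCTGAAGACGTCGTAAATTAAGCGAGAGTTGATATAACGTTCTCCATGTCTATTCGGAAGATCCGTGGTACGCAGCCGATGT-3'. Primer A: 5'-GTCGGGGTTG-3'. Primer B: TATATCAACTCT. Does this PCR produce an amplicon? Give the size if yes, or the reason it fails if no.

Yes — a 73 bp product.

Primer A (GTCGGGGTTG) matches the top strand at positions 84–93; it acts as a forward primer.
Primer B's reverse complement is AGAGTTGATATA, matching the top strand at positions 145–156; it acts as a reverse primer.
The 3' ends face each other across positions 84–156, giving a 73 bp product.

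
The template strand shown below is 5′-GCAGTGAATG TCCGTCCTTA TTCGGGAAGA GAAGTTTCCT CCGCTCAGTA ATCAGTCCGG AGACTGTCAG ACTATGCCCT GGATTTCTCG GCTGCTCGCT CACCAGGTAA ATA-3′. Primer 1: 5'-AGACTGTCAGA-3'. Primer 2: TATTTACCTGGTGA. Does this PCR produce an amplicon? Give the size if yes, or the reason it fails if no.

Yes — a 53 bp product.

Primer 1 (AGACTGTCAGA) matches the top strand at positions 61–71; it acts as a forward primer.
Primer 2's reverse complement is TCACCAGGTAAATA, matching the top strand at positions 100–113; it acts as a reverse primer.
The 3' ends face each other across positions 61–113, giving a 53 bp product.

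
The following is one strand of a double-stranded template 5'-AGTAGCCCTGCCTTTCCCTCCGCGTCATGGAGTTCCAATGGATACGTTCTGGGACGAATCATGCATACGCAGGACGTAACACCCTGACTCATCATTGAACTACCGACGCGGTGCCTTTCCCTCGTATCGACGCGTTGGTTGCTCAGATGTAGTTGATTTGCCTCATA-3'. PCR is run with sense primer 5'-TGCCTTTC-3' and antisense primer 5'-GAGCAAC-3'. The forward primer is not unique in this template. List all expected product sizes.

136 bp, 33 bp

The forward primer TGCCTTTC matches the top strand at positions 9–16, 112–119.
The reverse primer's reverse complement is GTTGCTC, matching at positions 138–144.
Each forward site pairs with the reverse site to give a product ending at position 144: sizes 136, 33 bp.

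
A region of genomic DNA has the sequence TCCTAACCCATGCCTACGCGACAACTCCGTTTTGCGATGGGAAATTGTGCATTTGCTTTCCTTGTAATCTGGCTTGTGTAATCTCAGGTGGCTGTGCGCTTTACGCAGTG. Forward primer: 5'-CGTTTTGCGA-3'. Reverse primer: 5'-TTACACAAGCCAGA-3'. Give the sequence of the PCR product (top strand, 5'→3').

Scanning the template, CGTTTTGCGA occurs at positions 28–37; this primer anneals to the bottom strand there with its 3' end pointing downstream.
The reverse primer's reverse complement is TCTGGCTTGTGTAA, which matches the template at positions 68–81.
The product is the template from position 28 through 81 (54 bp).

5'-CGTTTTGCGATGGGAAATTGTGCATTTGCTTTCCTTGTAATCTGGCTTGTGTAA-3'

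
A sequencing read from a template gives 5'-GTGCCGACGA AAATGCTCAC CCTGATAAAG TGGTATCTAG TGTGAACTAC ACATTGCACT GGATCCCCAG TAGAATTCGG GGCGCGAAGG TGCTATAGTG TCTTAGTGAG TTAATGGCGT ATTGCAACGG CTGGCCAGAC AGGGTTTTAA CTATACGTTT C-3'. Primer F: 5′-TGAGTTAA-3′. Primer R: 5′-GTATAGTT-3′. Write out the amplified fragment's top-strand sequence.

The forward primer matches the template at positions 107–114.
Reverse complement of the reverse primer: AACTATAC. This occurs on the top strand at positions 149–156.
The product is the template from position 107 through 156 (50 bp).

5'-TGAGTTAATGGCGTATTGCAACGGCTGGCCAGACAGGGTTTTAACTATAC-3'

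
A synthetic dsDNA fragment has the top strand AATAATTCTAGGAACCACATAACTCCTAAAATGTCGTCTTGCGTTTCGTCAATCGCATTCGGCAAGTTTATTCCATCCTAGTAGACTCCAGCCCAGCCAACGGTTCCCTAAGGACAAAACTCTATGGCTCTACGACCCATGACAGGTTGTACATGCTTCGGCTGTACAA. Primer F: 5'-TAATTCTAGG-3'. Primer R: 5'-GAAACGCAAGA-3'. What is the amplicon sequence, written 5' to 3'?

5'-TAATTCTAGGAACCACATAACTCCTAAAATGTCGTCTTGCGTTTC-3'

Scanning the template, TAATTCTAGG occurs at positions 3–12; this primer anneals to the bottom strand there with its 3' end pointing downstream.
The reverse primer's reverse complement is TCTTGCGTTTC, which matches the template at positions 37–47.
The product is the template from position 3 through 47 (45 bp).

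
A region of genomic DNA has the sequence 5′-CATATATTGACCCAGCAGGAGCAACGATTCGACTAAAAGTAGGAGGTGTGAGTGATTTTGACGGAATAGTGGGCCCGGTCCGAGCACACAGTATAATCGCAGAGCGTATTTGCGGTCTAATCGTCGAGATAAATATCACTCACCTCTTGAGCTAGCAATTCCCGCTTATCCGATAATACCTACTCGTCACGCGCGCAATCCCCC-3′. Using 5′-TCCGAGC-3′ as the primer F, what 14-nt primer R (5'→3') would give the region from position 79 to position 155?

The product's 3' end on the top strand is position 155.
The reverse primer anneals to the top strand over positions 142–155, i.e. to ACCTCTTGAGCTAG.
Its sequence written 5'→3' is the reverse complement: CTAGCTCAAGAGGT.

5'-CTAGCTCAAGAGGT-3'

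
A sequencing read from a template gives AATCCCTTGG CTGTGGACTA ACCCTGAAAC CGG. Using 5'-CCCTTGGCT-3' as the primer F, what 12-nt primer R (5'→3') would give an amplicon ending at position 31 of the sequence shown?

The forward primer binds at positions 4–12; the product's 3' end on the top strand is position 31.
The reverse primer anneals to the top strand over positions 20–31, i.e. to AACCCTGAAACC.
Its sequence written 5'→3' is the reverse complement: GGTTTCAGGGTT.

5'-GGTTTCAGGGTT-3'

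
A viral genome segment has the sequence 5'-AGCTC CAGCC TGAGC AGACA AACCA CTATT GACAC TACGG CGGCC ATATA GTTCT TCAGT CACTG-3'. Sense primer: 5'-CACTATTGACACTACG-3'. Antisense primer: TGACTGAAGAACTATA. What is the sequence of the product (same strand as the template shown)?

5'-CACTATTGACACTACGGCGGCCATATAGTTCTTCAGTCA-3'

Scanning the template, CACTATTGACACTACG occurs at positions 24–39; this primer anneals to the bottom strand there with its 3' end pointing downstream.
The reverse primer's reverse complement is TATAGTTCTTCAGTCA, which matches the template at positions 47–62.
The product is the template from position 24 through 62 (39 bp).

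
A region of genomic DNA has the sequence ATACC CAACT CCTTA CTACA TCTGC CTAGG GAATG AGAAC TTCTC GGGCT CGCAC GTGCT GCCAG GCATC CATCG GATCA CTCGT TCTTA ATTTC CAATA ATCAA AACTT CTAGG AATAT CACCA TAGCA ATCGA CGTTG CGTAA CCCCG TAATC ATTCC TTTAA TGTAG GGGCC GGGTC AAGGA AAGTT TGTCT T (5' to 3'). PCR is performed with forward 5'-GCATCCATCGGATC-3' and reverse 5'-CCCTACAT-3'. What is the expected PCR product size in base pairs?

107 bp

Scanning the template, GCATCCATCGGATC occurs at positions 66–79; this primer anneals to the bottom strand there with its 3' end pointing downstream.
The reverse primer's reverse complement is ATGTAGGG, which matches the template at positions 165–172.
Product length = (reverse-primer end) − (forward-primer start) + 1 = 172 − 66 + 1 = 107 bp.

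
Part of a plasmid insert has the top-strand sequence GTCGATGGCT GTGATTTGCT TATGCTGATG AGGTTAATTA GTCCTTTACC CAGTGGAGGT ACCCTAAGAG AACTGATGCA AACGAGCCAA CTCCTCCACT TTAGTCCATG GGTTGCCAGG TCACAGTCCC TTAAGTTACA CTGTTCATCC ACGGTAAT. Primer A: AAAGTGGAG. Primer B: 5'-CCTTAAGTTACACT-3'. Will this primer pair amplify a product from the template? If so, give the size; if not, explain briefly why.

No product — the primers' 3' ends point away from each other.

Primer A (AAAGTGGAG) has reverse complement CTCCACTTT, which matches the top strand at positions 94–102; primer A anneals to the top strand there with its 3' end pointing upstream toward position 94.
Primer B (CCTTAAGTTACACT) matches the top strand directly at positions 129–142; it anneals to the bottom strand with its 3' end pointing downstream toward position 142.
The 3' ends diverge (primer A extends toward position 1, primer B toward position 158), so the primers never converge on a shared product.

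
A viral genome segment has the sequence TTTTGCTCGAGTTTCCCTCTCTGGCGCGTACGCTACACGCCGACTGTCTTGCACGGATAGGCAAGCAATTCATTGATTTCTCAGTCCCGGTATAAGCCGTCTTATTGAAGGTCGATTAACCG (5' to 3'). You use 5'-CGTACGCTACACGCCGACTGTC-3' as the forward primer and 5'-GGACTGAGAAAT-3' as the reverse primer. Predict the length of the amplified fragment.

61 bp

Scanning the template, CGTACGCTACACGCCGACTGTC occurs at positions 27–48; this primer anneals to the bottom strand there with its 3' end pointing downstream.
The reverse primer's reverse complement is ATTTCTCAGTCC, which matches the template at positions 76–87.
The product runs from position 27 to position 87, so its length is 87 − 27 + 1 = 61 bp.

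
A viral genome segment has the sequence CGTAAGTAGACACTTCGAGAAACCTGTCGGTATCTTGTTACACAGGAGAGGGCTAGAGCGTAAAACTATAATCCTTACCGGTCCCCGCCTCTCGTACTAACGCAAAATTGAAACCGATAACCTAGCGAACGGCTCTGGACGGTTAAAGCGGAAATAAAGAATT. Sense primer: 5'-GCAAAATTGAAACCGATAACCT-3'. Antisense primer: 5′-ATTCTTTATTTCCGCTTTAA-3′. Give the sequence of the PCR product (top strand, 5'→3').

Forward primer GCAAAATTGAAACCGATAACCT is found on the top strand at positions 102–123.
Taking the reverse complement of ATTCTTTATTTCCGCTTTAA gives TTAAAGCGGAAATAAAGAAT, found at positions 143–162 on the template; the primer anneals here to the top strand with its 3' end pointing upstream.
The product is the template from position 102 through 162 (61 bp).

5'-GCAAAATTGAAACCGATAACCTAGCGAACGGCTCTGGACGGTTAAAGCGGAAATAAAGAAT-3'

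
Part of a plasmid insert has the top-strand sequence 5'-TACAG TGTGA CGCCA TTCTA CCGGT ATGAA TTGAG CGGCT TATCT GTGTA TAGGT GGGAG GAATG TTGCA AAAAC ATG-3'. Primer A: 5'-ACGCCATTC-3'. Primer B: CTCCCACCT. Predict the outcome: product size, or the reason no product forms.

Primer A (ACGCCATTC) matches the top strand at positions 10–18; it acts as a forward primer.
Primer B's reverse complement is AGGTGGGAG, matching the top strand at positions 52–60; it acts as a reverse primer.
The 3' ends face each other across positions 10–60, giving a 51 bp product.

Yes — a 51 bp product.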